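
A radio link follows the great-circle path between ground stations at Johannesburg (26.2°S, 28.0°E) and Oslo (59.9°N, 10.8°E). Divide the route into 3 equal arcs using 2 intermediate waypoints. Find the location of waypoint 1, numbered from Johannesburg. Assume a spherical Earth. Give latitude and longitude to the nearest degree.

≈ 3°N, 24°E

From cos δ = sin φ₁ sin φ₂ + cos φ₁ cos φ₂ cos Δλ, the central angle is δ ≈ 1.523 rad (87.3°).
Interpolate at f = 1/3 with slerp weights a = sin((1−f)δ)/sin δ ≈ 0.851, b = sin(fδ)/sin δ ≈ 0.487.
p = a·p₁ + b·p₂ ≈ (0.914, 0.404, 0.045); φ = arcsin(p_z) ≈ 2.61°, λ = atan2(p_y, p_x) ≈ 23.86°.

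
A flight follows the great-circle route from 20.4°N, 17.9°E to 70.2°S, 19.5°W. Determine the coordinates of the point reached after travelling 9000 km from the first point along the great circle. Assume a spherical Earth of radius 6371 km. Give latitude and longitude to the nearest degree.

Write both endpoints as unit vectors p₁, p₂ with components (cos φ cos λ, cos φ sin λ, sin φ).
The central angle between the endpoints is δ = arccos(p₁·p₂) ≈ 1.647 rad (94.3°). The total great-circle distance is δ·R ≈ 1.647 × 6371 ≈ 10491 km, so the target fraction is f = 9000/10491 ≈ 0.858.
Interpolate at f ≈ 0.858 with slerp weights a = sin((1−f)δ)/sin δ ≈ 0.233, b = sin(fδ)/sin δ ≈ 0.990.
p = a·p₁ + b·p₂ ≈ (0.524, -0.045, -0.851); φ = arcsin(p_z) ≈ -58.30°, λ = atan2(p_y, p_x) ≈ -4.91°.

≈ 58°S, 5°W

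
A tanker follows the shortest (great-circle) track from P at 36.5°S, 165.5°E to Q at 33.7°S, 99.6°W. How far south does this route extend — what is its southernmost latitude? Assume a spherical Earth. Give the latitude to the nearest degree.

≈ 46°S

The great circle lies in the plane with unit normal n̂ = (p₁ × p₂)/|p₁ × p₂|.
Here n̂_z ≈ +0.693; the vertex latitude is φ_max = arccos|n̂_z| ≈ 46.2°.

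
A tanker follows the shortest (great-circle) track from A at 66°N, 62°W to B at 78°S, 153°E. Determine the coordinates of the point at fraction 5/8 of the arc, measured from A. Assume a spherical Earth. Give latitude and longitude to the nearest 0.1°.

From cos δ = sin φ₁ sin φ₂ + cos φ₁ cos φ₂ cos Δλ, the central angle is δ ≈ 2.868 rad (164.3°).
Interpolate at f = 5/8 with slerp weights a = sin((1−f)δ)/sin δ ≈ 3.258, b = sin(fδ)/sin δ ≈ 3.613.
p = a·p₁ + b·p₂ ≈ (-0.047, -0.829, -0.557); φ = arcsin(p_z) ≈ -33.85°, λ = atan2(p_y, p_x) ≈ -93.25°.

≈ 33.8°S, 93.2°W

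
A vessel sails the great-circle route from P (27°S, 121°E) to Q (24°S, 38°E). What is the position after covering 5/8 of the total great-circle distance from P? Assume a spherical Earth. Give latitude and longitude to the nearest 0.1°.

Write both endpoints as unit vectors p₁, p₂ with components (cos φ cos λ, cos φ sin λ, sin φ).
The central angle between the endpoints is δ = arccos(p₁·p₂) ≈ 1.283 rad (73.5°).
Interpolate at f = 5/8 with slerp weights a = sin((1−f)δ)/sin δ ≈ 0.483, b = sin(fδ)/sin δ ≈ 0.749.
p = a·p₁ + b·p₂ ≈ (0.318, 0.790, -0.524); φ = arcsin(p_z) ≈ -31.60°, λ = atan2(p_y, p_x) ≈ 68.07°.

≈ (31.6°S, 68.1°E)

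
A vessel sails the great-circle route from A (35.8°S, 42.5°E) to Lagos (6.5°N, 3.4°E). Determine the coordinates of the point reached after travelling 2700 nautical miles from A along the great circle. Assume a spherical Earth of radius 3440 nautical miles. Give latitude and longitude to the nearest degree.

≈ (2°S, 10°E)

From cos δ = sin φ₁ sin φ₂ + cos φ₁ cos φ₂ cos Δλ, the central angle is δ ≈ 0.977 rad (56.0°). The total great-circle distance is δ·R ≈ 0.977 × 3440 ≈ 3362 nmi, so the target fraction is f = 2700/3362 ≈ 0.803.
Interpolate at f ≈ 0.803 with slerp weights a = sin((1−f)δ)/sin δ ≈ 0.231, b = sin(fδ)/sin δ ≈ 0.852.
p = a·p₁ + b·p₂ ≈ (0.984, 0.177, -0.039); φ = arcsin(p_z) ≈ -2.21°, λ = atan2(p_y, p_x) ≈ 10.19°.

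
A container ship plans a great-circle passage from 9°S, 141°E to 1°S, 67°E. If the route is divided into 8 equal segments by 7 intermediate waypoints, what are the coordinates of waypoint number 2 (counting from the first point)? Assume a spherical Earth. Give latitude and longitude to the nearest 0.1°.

Convert each endpoint to a unit vector on the sphere (x = cos φ cos λ, y = cos φ sin λ, z = sin φ).
The central angle between the endpoints is δ = arccos(p₁·p₂) ≈ 1.292 rad (74.0°).
Interpolate at f = 2/8 with slerp weights a = sin((1−f)δ)/sin δ ≈ 0.857, b = sin(fδ)/sin δ ≈ 0.330.
p = a·p₁ + b·p₂ ≈ (-0.529, 0.837, -0.140); φ = arcsin(p_z) ≈ -8.04°, λ = atan2(p_y, p_x) ≈ 122.31°.

≈ 8.0°S, 122.3°E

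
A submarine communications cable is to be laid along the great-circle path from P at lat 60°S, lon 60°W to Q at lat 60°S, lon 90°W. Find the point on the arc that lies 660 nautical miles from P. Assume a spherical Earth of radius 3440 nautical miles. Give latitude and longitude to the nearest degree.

≈ lat 61°S, lon 82°W

From cos δ = sin φ₁ sin φ₂ + cos φ₁ cos φ₂ cos Δλ, the central angle is δ ≈ 0.260 rad (14.9°). The total great-circle distance is δ·R ≈ 0.260 × 3440 ≈ 893 nmi, so the target fraction is f = 660/893 ≈ 0.739.
Interpolate at f ≈ 0.739 with slerp weights a = sin((1−f)δ)/sin δ ≈ 0.264, b = sin(fδ)/sin δ ≈ 0.743.
p = a·p₁ + b·p₂ ≈ (0.066, -0.486, -0.872); φ = arcsin(p_z) ≈ -60.66°, λ = atan2(p_y, p_x) ≈ -82.27°.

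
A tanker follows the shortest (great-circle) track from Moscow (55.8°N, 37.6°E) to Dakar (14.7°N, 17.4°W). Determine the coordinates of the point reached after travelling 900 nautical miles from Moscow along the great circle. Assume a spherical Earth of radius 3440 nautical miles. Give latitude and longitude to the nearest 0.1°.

Convert each endpoint to a unit vector on the sphere (x = cos φ cos λ, y = cos φ sin λ, z = sin φ).
The central angle between the endpoints is δ = arccos(p₁·p₂) ≈ 1.022 rad (58.6°). The total great-circle distance is δ·R ≈ 1.022 × 3440 ≈ 3515 nmi, so the target fraction is f = 900/3515 ≈ 0.256.
Interpolate at f ≈ 0.256 with slerp weights a = sin((1−f)δ)/sin δ ≈ 0.808, b = sin(fδ)/sin δ ≈ 0.303.
p = a·p₁ + b·p₂ ≈ (0.640, 0.189, 0.745); φ = arcsin(p_z) ≈ 48.16°, λ = atan2(p_y, p_x) ≈ 16.49°.

≈ 48.2°N, 16.5°E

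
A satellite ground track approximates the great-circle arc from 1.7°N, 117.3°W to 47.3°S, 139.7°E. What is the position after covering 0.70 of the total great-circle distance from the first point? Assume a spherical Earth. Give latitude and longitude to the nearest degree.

≈ 43°S, 177°W

The haversine formula gives a central angle δ ≈ 1.746 rad (100.0°) between the endpoints.
Interpolate at f = 0.70 with slerp weights a = sin((1−f)δ)/sin δ ≈ 0.508, b = sin(fδ)/sin δ ≈ 0.954.
p = a·p₁ + b·p₂ ≈ (-0.727, -0.033, -0.686); φ = arcsin(p_z) ≈ -43.34°, λ = atan2(p_y, p_x) ≈ -177.44°.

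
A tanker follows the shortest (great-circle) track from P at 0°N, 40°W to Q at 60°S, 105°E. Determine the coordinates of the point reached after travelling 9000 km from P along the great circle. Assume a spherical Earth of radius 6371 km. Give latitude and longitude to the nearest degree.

Write both endpoints as unit vectors p₁, p₂ with components (cos φ cos λ, cos φ sin λ, sin φ).
The central angle between the endpoints is δ = arccos(p₁·p₂) ≈ 1.993 rad (114.2°). The total great-circle distance is δ·R ≈ 1.993 × 6371 ≈ 12696 km, so the target fraction is f = 9000/12696 ≈ 0.709.
Interpolate at f ≈ 0.709 with slerp weights a = sin((1−f)δ)/sin δ ≈ 0.601, b = sin(fδ)/sin δ ≈ 1.082.
p = a·p₁ + b·p₂ ≈ (0.320, 0.137, -0.937); φ = arcsin(p_z) ≈ -69.63°, λ = atan2(p_y, p_x) ≈ 23.10°.

≈ 70°S, 23°E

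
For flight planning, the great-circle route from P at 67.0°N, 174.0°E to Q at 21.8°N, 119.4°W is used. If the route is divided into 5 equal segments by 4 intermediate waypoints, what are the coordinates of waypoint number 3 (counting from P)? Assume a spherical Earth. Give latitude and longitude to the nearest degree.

Write both endpoints as unit vectors p₁, p₂ with components (cos φ cos λ, cos φ sin λ, sin φ).
The central angle between the endpoints is δ = arccos(p₁·p₂) ≈ 1.063 rad (60.9°).
Interpolate at f = 3/5 with slerp weights a = sin((1−f)δ)/sin δ ≈ 0.472, b = sin(fδ)/sin δ ≈ 0.681.
p = a·p₁ + b·p₂ ≈ (-0.494, -0.532, 0.688); φ = arcsin(p_z) ≈ 43.45°, λ = atan2(p_y, p_x) ≈ -132.89°.

≈ 43°N, 133°W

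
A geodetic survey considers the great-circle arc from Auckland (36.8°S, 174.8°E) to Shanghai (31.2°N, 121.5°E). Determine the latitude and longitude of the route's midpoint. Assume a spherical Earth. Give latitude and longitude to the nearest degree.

Write both endpoints as unit vectors p₁, p₂ with components (cos φ cos λ, cos φ sin λ, sin φ).
The central angle between the endpoints is δ = arccos(p₁·p₂) ≈ 1.472 rad (84.3°).
Interpolate at f = 1/2 with slerp weights a = sin((1−f)δ)/sin δ ≈ 0.675, b = sin(fδ)/sin δ ≈ 0.675.
p = a·p₁ + b·p₂ ≈ (-0.839, 0.541, -0.055); φ = arcsin(p_z) ≈ -3.13°, λ = atan2(p_y, p_x) ≈ 147.20°.

≈ 3°S, 147°E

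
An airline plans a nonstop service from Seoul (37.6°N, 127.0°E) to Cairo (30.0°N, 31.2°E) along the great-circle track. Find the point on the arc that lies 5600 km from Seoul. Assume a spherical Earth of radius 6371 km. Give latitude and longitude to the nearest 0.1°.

Write both endpoints as unit vectors p₁, p₂ with components (cos φ cos λ, cos φ sin λ, sin φ).
The central angle between the endpoints is δ = arccos(p₁·p₂) ≈ 1.333 rad (76.4°). The total great-circle distance is δ·R ≈ 1.333 × 6371 ≈ 8491 km, so the target fraction is f = 5600/8491 ≈ 0.659.
Interpolate at f ≈ 0.659 with slerp weights a = sin((1−f)δ)/sin δ ≈ 0.451, b = sin(fδ)/sin δ ≈ 0.792.
p = a·p₁ + b·p₂ ≈ (0.372, 0.641, 0.671); φ = arcsin(p_z) ≈ 42.18°, λ = atan2(p_y, p_x) ≈ 59.88°.

≈ 42.2°N, 59.9°E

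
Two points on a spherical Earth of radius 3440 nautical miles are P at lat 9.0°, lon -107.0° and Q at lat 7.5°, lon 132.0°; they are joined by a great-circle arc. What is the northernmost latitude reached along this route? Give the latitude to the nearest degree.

The great circle lies in the plane with unit normal n̂ = (p₁ × p₂)/|p₁ × p₂|.
Here n̂_z ≈ -0.959; the vertex latitude is φ_max = arccos|n̂_z| ≈ 16.4°.
Check via Clairaut: cos φ_max = |cos φ₁| · sin C = cos(9.0°)·sin(76.2°) ≈ 0.959, again giving ≈ 16.4°.

≈ 16°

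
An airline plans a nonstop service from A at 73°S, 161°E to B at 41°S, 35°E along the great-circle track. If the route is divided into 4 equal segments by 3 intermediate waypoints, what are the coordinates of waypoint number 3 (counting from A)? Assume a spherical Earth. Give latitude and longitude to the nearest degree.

≈ 55°S, 42°E

Write both endpoints as unit vectors p₁, p₂ with components (cos φ cos λ, cos φ sin λ, sin φ).
The central angle between the endpoints is δ = arccos(p₁·p₂) ≈ 1.050 rad (60.2°).
Interpolate at f = 3/4 with slerp weights a = sin((1−f)δ)/sin δ ≈ 0.299, b = sin(fδ)/sin δ ≈ 0.817.
p = a·p₁ + b·p₂ ≈ (0.422, 0.382, -0.822); φ = arcsin(p_z) ≈ -55.28°, λ = atan2(p_y, p_x) ≈ 42.14°.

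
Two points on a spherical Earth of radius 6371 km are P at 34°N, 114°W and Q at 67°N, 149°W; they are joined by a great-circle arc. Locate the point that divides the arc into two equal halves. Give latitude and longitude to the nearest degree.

≈ 52°N, 125°W

Write both endpoints as unit vectors p₁, p₂ with components (cos φ cos λ, cos φ sin λ, sin φ).
The central angle between the endpoints is δ = arccos(p₁·p₂) ≈ 0.676 rad (38.7°).
Interpolate at f = 1/2 with slerp weights a = sin((1−f)δ)/sin δ ≈ 0.530, b = sin(fδ)/sin δ ≈ 0.530.
p = a·p₁ + b·p₂ ≈ (-0.356, -0.508, 0.784); φ = arcsin(p_z) ≈ 51.65°, λ = atan2(p_y, p_x) ≈ -125.04°.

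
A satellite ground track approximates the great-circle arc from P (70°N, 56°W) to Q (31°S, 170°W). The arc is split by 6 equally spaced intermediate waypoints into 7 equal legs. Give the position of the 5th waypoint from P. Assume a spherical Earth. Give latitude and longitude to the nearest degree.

Convert each endpoint to a unit vector on the sphere (x = cos φ cos λ, y = cos φ sin λ, z = sin φ).
The central angle between the endpoints is δ = arccos(p₁·p₂) ≈ 2.218 rad (127.1°).
Interpolate at f = 5/7 with slerp weights a = sin((1−f)δ)/sin δ ≈ 0.743, b = sin(fδ)/sin δ ≈ 1.254.
p = a·p₁ + b·p₂ ≈ (-0.916, -0.397, 0.052); φ = arcsin(p_z) ≈ 2.98°, λ = atan2(p_y, p_x) ≈ -156.57°.

≈ (3°N, 157°W)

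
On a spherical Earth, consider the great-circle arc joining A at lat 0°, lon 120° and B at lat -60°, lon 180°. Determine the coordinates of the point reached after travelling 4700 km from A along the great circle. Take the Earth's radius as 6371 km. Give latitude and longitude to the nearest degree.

Write both endpoints as unit vectors p₁, p₂ with components (cos φ cos λ, cos φ sin λ, sin φ).
The central angle between the endpoints is δ = arccos(p₁·p₂) ≈ 1.318 rad (75.5°). The total great-circle distance is δ·R ≈ 1.318 × 6371 ≈ 8398 km, so the target fraction is f = 4700/8398 ≈ 0.560.
Interpolate at f ≈ 0.560 with slerp weights a = sin((1−f)δ)/sin δ ≈ 0.566, b = sin(fδ)/sin δ ≈ 0.695.
p = a·p₁ + b·p₂ ≈ (-0.630, 0.490, -0.602); φ = arcsin(p_z) ≈ -36.98°, λ = atan2(p_y, p_x) ≈ 142.12°.

≈ lat -37°, lon 142°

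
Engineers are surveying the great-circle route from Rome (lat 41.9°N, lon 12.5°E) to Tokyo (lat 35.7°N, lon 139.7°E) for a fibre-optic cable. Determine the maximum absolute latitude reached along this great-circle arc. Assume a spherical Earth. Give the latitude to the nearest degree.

≈ 61°N

The great circle lies in the plane with unit normal n̂ = (p₁ × p₂)/|p₁ × p₂|.
Here n̂_z ≈ +0.482; the vertex latitude is φ_max = arccos|n̂_z| ≈ 61.2°.
Check via Clairaut: cos φ_max = |cos φ₁| · sin C = cos(41.9°)·sin(40.3°) ≈ 0.482, again giving ≈ 61.2°.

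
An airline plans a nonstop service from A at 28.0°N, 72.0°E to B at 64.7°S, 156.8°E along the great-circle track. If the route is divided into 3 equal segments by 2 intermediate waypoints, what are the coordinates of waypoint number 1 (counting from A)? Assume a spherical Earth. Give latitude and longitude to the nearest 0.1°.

≈ 6.1°S, 88.5°E

Convert each endpoint to a unit vector on the sphere (x = cos φ cos λ, y = cos φ sin λ, z = sin φ).
The central angle between the endpoints is δ = arccos(p₁·p₂) ≈ 1.972 rad (113.0°).
Interpolate at f = 1/3 with slerp weights a = sin((1−f)δ)/sin δ ≈ 1.051, b = sin(fδ)/sin δ ≈ 0.664.
p = a·p₁ + b·p₂ ≈ (0.026, 0.994, -0.107); φ = arcsin(p_z) ≈ -6.12°, λ = atan2(p_y, p_x) ≈ 88.50°.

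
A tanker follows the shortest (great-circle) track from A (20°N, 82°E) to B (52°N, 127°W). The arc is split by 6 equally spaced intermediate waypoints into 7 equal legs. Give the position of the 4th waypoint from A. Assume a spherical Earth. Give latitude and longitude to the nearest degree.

Convert each endpoint to a unit vector on the sphere (x = cos φ cos λ, y = cos φ sin λ, z = sin φ).
The central angle between the endpoints is δ = arccos(p₁·p₂) ≈ 1.810 rad (103.7°).
Interpolate at f = 4/7 with slerp weights a = sin((1−f)δ)/sin δ ≈ 0.721, b = sin(fδ)/sin δ ≈ 0.884.
p = a·p₁ + b·p₂ ≈ (-0.233, 0.236, 0.943); φ = arcsin(p_z) ≈ 70.63°, λ = atan2(p_y, p_x) ≈ 134.74°.

≈ (71°N, 135°E)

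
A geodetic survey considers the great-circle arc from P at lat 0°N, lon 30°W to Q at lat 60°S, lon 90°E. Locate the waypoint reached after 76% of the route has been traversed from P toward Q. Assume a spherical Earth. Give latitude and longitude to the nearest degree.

≈ lat 62°S, lon 37°E

Write both endpoints as unit vectors p₁, p₂ with components (cos φ cos λ, cos φ sin λ, sin φ).
The central angle between the endpoints is δ = arccos(p₁·p₂) ≈ 1.823 rad (104.5°).
Interpolate at f = 0.76 with slerp weights a = sin((1−f)δ)/sin δ ≈ 0.438, b = sin(fδ)/sin δ ≈ 1.015.
p = a·p₁ + b·p₂ ≈ (0.379, 0.289, -0.879); φ = arcsin(p_z) ≈ -61.54°, λ = atan2(p_y, p_x) ≈ 37.30°.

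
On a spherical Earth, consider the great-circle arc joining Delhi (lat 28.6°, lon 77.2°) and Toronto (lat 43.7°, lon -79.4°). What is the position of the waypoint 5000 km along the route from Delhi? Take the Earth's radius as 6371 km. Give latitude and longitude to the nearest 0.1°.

Convert each endpoint to a unit vector on the sphere (x = cos φ cos λ, y = cos φ sin λ, z = sin φ).
The central angle between the endpoints is δ = arccos(p₁·p₂) ≈ 1.825 rad (104.6°). The total great-circle distance is δ·R ≈ 1.825 × 6371 ≈ 11629 km, so the target fraction is f = 5000/11629 ≈ 0.430.
Interpolate at f ≈ 0.430 with slerp weights a = sin((1−f)δ)/sin δ ≈ 0.891, b = sin(fδ)/sin δ ≈ 0.730.
p = a·p₁ + b·p₂ ≈ (0.271, 0.244, 0.931); φ = arcsin(p_z) ≈ 68.62°, λ = atan2(p_y, p_x) ≈ 42.08°.

≈ lat 68.6°, lon 42.1°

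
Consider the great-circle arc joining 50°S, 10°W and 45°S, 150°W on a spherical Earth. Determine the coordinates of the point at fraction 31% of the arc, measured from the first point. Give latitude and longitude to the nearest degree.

≈ 69°S, 42°W

From cos δ = sin φ₁ sin φ₂ + cos φ₁ cos φ₂ cos Δλ, the central angle is δ ≈ 1.376 rad (78.8°).
Interpolate at f = 0.31 with slerp weights a = sin((1−f)δ)/sin δ ≈ 0.829, b = sin(fδ)/sin δ ≈ 0.422.
p = a·p₁ + b·p₂ ≈ (0.266, -0.242, -0.933); φ = arcsin(p_z) ≈ -68.92°, λ = atan2(p_y, p_x) ≈ -42.21°.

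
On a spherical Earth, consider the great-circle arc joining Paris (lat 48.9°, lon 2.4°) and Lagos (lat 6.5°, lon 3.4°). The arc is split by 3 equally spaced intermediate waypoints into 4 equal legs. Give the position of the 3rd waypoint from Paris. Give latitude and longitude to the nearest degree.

≈ lat 17°, lon 3°

From cos δ = sin φ₁ sin φ₂ + cos φ₁ cos φ₂ cos Δλ, the central angle is δ ≈ 0.740 rad (42.4°).
Interpolate at f = 3/4 with slerp weights a = sin((1−f)δ)/sin δ ≈ 0.273, b = sin(fδ)/sin δ ≈ 0.781.
p = a·p₁ + b·p₂ ≈ (0.954, 0.054, 0.294); φ = arcsin(p_z) ≈ 17.10°, λ = atan2(p_y, p_x) ≈ 3.21°.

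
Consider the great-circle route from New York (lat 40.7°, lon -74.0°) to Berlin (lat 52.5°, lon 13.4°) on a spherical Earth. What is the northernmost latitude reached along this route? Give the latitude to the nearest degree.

≈ 57°

The great circle lies in the plane with unit normal n̂ = (p₁ × p₂)/|p₁ × p₂|.
Here n̂_z ≈ +0.547; the vertex latitude is φ_max = arccos|n̂_z| ≈ 56.8°.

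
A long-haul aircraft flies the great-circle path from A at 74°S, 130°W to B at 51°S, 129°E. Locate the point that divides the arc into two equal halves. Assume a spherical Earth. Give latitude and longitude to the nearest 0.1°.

Convert each endpoint to a unit vector on the sphere (x = cos φ cos λ, y = cos φ sin λ, z = sin φ).
The central angle between the endpoints is δ = arccos(p₁·p₂) ≈ 0.776 rad (44.4°).
Interpolate at f = 1/2 with slerp weights a = sin((1−f)δ)/sin δ ≈ 0.540, b = sin(fδ)/sin δ ≈ 0.540.
p = a·p₁ + b·p₂ ≈ (-0.310, 0.150, -0.939); φ = arcsin(p_z) ≈ -69.87°, λ = atan2(p_y, p_x) ≈ 154.13°.

≈ 69.9°S, 154.1°E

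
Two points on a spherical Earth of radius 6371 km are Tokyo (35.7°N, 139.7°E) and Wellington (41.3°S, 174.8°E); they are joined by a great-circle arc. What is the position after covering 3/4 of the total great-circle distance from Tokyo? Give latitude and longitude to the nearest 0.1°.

Convert each endpoint to a unit vector on the sphere (x = cos φ cos λ, y = cos φ sin λ, z = sin φ).
The central angle between the endpoints is δ = arccos(p₁·p₂) ≈ 1.457 rad (83.5°).
Interpolate at f = 3/4 with slerp weights a = sin((1−f)δ)/sin δ ≈ 0.358, b = sin(fδ)/sin δ ≈ 0.894.
p = a·p₁ + b·p₂ ≈ (-0.891, 0.249, -0.381); φ = arcsin(p_z) ≈ -22.37°, λ = atan2(p_y, p_x) ≈ 164.37°.

≈ 22.4°S, 164.4°E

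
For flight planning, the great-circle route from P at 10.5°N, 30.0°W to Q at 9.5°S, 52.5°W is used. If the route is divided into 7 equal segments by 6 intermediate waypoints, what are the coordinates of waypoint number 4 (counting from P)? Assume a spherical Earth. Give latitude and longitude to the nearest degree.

≈ 1°S, 43°W

Write both endpoints as unit vectors p₁, p₂ with components (cos φ cos λ, cos φ sin λ, sin φ).
The central angle between the endpoints is δ = arccos(p₁·p₂) ≈ 0.524 rad (30.0°).
Interpolate at f = 4/7 with slerp weights a = sin((1−f)δ)/sin δ ≈ 0.445, b = sin(fδ)/sin δ ≈ 0.590.
p = a·p₁ + b·p₂ ≈ (0.733, -0.680, -0.016); φ = arcsin(p_z) ≈ -0.93°, λ = atan2(p_y, p_x) ≈ -42.86°.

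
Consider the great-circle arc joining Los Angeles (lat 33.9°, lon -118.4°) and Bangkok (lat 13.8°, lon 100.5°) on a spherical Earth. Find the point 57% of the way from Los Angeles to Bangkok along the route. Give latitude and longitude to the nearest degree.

≈ lat 49°, lon 146°

Write both endpoints as unit vectors p₁, p₂ with components (cos φ cos λ, cos φ sin λ, sin φ).
The central angle between the endpoints is δ = arccos(p₁·p₂) ≈ 2.088 rad (119.6°).
Interpolate at f = 0.57 with slerp weights a = sin((1−f)δ)/sin δ ≈ 0.899, b = sin(fδ)/sin δ ≈ 1.068.
p = a·p₁ + b·p₂ ≈ (-0.544, 0.363, 0.756); φ = arcsin(p_z) ≈ 49.15°, λ = atan2(p_y, p_x) ≈ 146.29°.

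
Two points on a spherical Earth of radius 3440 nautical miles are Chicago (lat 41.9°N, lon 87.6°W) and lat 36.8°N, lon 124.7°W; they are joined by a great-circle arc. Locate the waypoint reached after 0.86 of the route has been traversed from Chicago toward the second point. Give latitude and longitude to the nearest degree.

≈ lat 38°N, lon 120°W

The haversine formula gives a central angle δ ≈ 0.505 rad (28.9°) between the endpoints.
Interpolate at f = 0.86 with slerp weights a = sin((1−f)δ)/sin δ ≈ 0.146, b = sin(fδ)/sin δ ≈ 0.870.
p = a·p₁ + b·p₂ ≈ (-0.392, -0.681, 0.618); φ = arcsin(p_z) ≈ 38.20°, λ = atan2(p_y, p_x) ≈ -119.91°.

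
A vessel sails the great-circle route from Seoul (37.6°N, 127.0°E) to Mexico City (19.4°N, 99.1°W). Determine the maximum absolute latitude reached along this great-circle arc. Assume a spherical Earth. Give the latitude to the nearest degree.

The great circle lies in the plane with unit normal n̂ = (p₁ × p₂)/|p₁ × p₂|.
Here n̂_z ≈ +0.567; the vertex latitude is φ_max = arccos|n̂_z| ≈ 55.4°.

≈ 55°N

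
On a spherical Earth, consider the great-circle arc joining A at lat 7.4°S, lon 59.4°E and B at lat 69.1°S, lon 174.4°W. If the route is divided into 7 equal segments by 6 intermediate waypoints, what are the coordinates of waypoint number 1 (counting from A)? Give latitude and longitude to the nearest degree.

Write both endpoints as unit vectors p₁, p₂ with components (cos φ cos λ, cos φ sin λ, sin φ).
The central angle between the endpoints is δ = arccos(p₁·p₂) ≈ 1.660 rad (95.1°).
Interpolate at f = 1/7 with slerp weights a = sin((1−f)δ)/sin δ ≈ 0.993, b = sin(fδ)/sin δ ≈ 0.236.
p = a·p₁ + b·p₂ ≈ (0.418, 0.839, -0.348); φ = arcsin(p_z) ≈ -20.37°, λ = atan2(p_y, p_x) ≈ 63.55°.

≈ lat 20°S, lon 64°E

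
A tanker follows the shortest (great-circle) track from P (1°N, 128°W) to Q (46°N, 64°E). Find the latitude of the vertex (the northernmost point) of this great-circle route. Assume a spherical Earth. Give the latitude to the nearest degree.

The great circle lies in the plane with unit normal n̂ = (p₁ × p₂)/|p₁ × p₂|.
Here n̂_z ≈ -0.194; the vertex latitude is φ_max = arccos|n̂_z| ≈ 78.8°.
Check via Clairaut: cos φ_max = |cos φ₁| · sin C = cos(1.0°)·sin(11.2°) ≈ 0.194, again giving ≈ 78.8°.

≈ 79°N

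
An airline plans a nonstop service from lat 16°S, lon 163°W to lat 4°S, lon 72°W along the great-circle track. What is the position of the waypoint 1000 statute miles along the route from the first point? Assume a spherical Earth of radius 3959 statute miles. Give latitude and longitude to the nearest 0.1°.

The haversine formula gives a central angle δ ≈ 1.568 rad (89.9°) between the endpoints. The total great-circle distance is δ·R ≈ 1.568 × 3959 ≈ 6209 mi, so the target fraction is f = 1000/6209 ≈ 0.161.
Interpolate at f ≈ 0.161 with slerp weights a = sin((1−f)δ)/sin δ ≈ 0.968, b = sin(fδ)/sin δ ≈ 0.250.
p = a·p₁ + b·p₂ ≈ (-0.812, -0.509, -0.284); φ = arcsin(p_z) ≈ -16.51°, λ = atan2(p_y, p_x) ≈ -147.93°.

≈ lat 16.5°S, lon 147.9°W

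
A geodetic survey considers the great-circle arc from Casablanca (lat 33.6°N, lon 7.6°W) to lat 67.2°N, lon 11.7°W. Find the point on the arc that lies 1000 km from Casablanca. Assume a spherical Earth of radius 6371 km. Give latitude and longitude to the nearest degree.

≈ lat 43°N, lon 8°W

The haversine formula gives a central angle δ ≈ 0.588 rad (33.7°) between the endpoints. The total great-circle distance is δ·R ≈ 0.588 × 6371 ≈ 3746 km, so the target fraction is f = 1000/3746 ≈ 0.267.
Interpolate at f ≈ 0.267 with slerp weights a = sin((1−f)δ)/sin δ ≈ 0.753, b = sin(fδ)/sin δ ≈ 0.282.
p = a·p₁ + b·p₂ ≈ (0.729, -0.105, 0.677); φ = arcsin(p_z) ≈ 42.58°, λ = atan2(p_y, p_x) ≈ -8.21°.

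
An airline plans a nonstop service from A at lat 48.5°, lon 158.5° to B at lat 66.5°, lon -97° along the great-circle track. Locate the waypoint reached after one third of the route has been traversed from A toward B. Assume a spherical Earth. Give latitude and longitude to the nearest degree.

Write both endpoints as unit vectors p₁, p₂ with components (cos φ cos λ, cos φ sin λ, sin φ).
The central angle between the endpoints is δ = arccos(p₁·p₂) ≈ 0.901 rad (51.6°).
Interpolate at f = 1/3 with slerp weights a = sin((1−f)δ)/sin δ ≈ 0.721, b = sin(fδ)/sin δ ≈ 0.377.
p = a·p₁ + b·p₂ ≈ (-0.463, 0.026, 0.886); φ = arcsin(p_z) ≈ 62.38°, λ = atan2(p_y, p_x) ≈ 176.82°.

≈ lat 62°, lon 177°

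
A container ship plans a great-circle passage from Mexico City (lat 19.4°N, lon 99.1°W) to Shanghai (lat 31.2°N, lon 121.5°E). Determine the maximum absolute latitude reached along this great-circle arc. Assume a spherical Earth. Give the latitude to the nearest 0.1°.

The great circle lies in the plane with unit normal n̂ = (p₁ × p₂)/|p₁ × p₂|.
Here n̂_z ≈ -0.585; the vertex latitude is φ_max = arccos|n̂_z| ≈ 54.2°.

≈ 54.2°N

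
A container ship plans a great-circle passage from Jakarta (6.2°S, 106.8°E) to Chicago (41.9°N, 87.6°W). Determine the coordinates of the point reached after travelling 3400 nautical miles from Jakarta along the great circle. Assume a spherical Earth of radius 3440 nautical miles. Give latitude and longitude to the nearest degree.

From cos δ = sin φ₁ sin φ₂ + cos φ₁ cos φ₂ cos Δλ, the central angle is δ ≈ 2.480 rad (142.1°). The total great-circle distance is δ·R ≈ 2.480 × 3440 ≈ 8530 nmi, so the target fraction is f = 3400/8530 ≈ 0.399.
Interpolate at f ≈ 0.399 with slerp weights a = sin((1−f)δ)/sin δ ≈ 1.622, b = sin(fδ)/sin δ ≈ 1.359.
p = a·p₁ + b·p₂ ≈ (-0.424, 0.533, 0.732); φ = arcsin(p_z) ≈ 47.08°, λ = atan2(p_y, p_x) ≈ 128.48°.

≈ 47°N, 128°E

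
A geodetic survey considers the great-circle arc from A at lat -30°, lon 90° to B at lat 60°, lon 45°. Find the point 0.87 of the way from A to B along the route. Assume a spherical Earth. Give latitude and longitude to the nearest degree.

Write both endpoints as unit vectors p₁, p₂ with components (cos φ cos λ, cos φ sin λ, sin φ).
The central angle between the endpoints is δ = arccos(p₁·p₂) ≈ 1.698 rad (97.3°).
Interpolate at f = 0.87 with slerp weights a = sin((1−f)δ)/sin δ ≈ 0.221, b = sin(fδ)/sin δ ≈ 1.004.
p = a·p₁ + b·p₂ ≈ (0.355, 0.546, 0.759); φ = arcsin(p_z) ≈ 49.37°, λ = atan2(p_y, p_x) ≈ 56.98°.

≈ lat 49°, lon 57°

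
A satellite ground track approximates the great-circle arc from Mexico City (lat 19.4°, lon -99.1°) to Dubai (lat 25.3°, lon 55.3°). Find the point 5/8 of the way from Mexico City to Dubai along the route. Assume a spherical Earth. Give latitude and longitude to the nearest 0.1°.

≈ lat 59.3°, lon 5.4°

Convert each endpoint to a unit vector on the sphere (x = cos φ cos λ, y = cos φ sin λ, z = sin φ).
The central angle between the endpoints is δ = arccos(p₁·p₂) ≈ 2.249 rad (128.8°).
Interpolate at f = 5/8 with slerp weights a = sin((1−f)δ)/sin δ ≈ 0.959, b = sin(fδ)/sin δ ≈ 1.266.
p = a·p₁ + b·p₂ ≈ (0.509, 0.048, 0.860); φ = arcsin(p_z) ≈ 59.27°, λ = atan2(p_y, p_x) ≈ 5.42°.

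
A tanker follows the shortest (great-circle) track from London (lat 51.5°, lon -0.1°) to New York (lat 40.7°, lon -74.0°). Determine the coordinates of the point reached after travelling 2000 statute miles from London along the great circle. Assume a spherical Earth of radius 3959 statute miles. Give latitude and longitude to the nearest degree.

≈ lat 51°, lon -47°

Convert each endpoint to a unit vector on the sphere (x = cos φ cos λ, y = cos φ sin λ, z = sin φ).
The central angle between the endpoints is δ = arccos(p₁·p₂) ≈ 0.875 rad (50.1°). The total great-circle distance is δ·R ≈ 0.875 × 3959 ≈ 3463 mi, so the target fraction is f = 2000/3463 ≈ 0.578.
Interpolate at f ≈ 0.578 with slerp weights a = sin((1−f)δ)/sin δ ≈ 0.471, b = sin(fδ)/sin δ ≈ 0.631.
p = a·p₁ + b·p₂ ≈ (0.425, -0.460, 0.780); φ = arcsin(p_z) ≈ 51.23°, λ = atan2(p_y, p_x) ≈ -47.29°.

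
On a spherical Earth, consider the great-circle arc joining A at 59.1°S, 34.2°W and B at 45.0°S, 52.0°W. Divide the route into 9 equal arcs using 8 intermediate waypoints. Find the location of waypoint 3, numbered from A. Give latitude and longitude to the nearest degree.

≈ 55°S, 41°W

The haversine formula gives a central angle δ ≈ 0.309 rad (17.7°) between the endpoints.
Interpolate at f = 3/9 with slerp weights a = sin((1−f)δ)/sin δ ≈ 0.673, b = sin(fδ)/sin δ ≈ 0.338.
p = a·p₁ + b·p₂ ≈ (0.433, -0.383, -0.816); φ = arcsin(p_z) ≈ -54.71°, λ = atan2(p_y, p_x) ≈ -41.47°.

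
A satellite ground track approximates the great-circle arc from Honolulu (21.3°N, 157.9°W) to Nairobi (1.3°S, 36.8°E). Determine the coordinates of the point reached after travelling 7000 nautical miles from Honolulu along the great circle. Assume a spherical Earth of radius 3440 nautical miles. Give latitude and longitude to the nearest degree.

Convert each endpoint to a unit vector on the sphere (x = cos φ cos λ, y = cos φ sin λ, z = sin φ).
The central angle between the endpoints is δ = arccos(p₁·p₂) ≈ 2.712 rad (155.4°). The total great-circle distance is δ·R ≈ 2.712 × 3440 ≈ 9330 nmi, so the target fraction is f = 7000/9330 ≈ 0.750.
Interpolate at f ≈ 0.750 with slerp weights a = sin((1−f)δ)/sin δ ≈ 1.505, b = sin(fδ)/sin δ ≈ 2.148.
p = a·p₁ + b·p₂ ≈ (0.420, 0.759, 0.498); φ = arcsin(p_z) ≈ 29.87°, λ = atan2(p_y, p_x) ≈ 61.03°.

≈ 30°N, 61°E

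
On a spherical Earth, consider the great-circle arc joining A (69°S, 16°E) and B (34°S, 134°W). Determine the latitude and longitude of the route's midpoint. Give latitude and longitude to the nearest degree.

≈ (70°S, 115°W)

Convert each endpoint to a unit vector on the sphere (x = cos φ cos λ, y = cos φ sin λ, z = sin φ).
The central angle between the endpoints is δ = arccos(p₁·p₂) ≈ 1.303 rad (74.6°).
Interpolate at f = 1/2 with slerp weights a = sin((1−f)δ)/sin δ ≈ 0.629, b = sin(fδ)/sin δ ≈ 0.629.
p = a·p₁ + b·p₂ ≈ (-0.146, -0.313, -0.939); φ = arcsin(p_z) ≈ -69.82°, λ = atan2(p_y, p_x) ≈ -114.94°.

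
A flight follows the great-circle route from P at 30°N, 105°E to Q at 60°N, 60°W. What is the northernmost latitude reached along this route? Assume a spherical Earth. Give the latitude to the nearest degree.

The great circle lies in the plane with unit normal n̂ = (p₁ × p₂)/|p₁ × p₂|.
Here n̂_z ≈ -0.112; the vertex latitude is φ_max = arccos|n̂_z| ≈ 83.6°.

≈ 84°N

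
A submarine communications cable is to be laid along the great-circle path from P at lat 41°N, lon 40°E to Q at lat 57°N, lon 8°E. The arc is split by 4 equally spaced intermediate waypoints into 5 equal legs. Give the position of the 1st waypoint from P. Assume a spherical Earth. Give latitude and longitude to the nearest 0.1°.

≈ lat 44.8°N, lon 35.2°E

From cos δ = sin φ₁ sin φ₂ + cos φ₁ cos φ₂ cos Δλ, the central angle is δ ≈ 0.454 rad (26.0°).
Interpolate at f = 1/5 with slerp weights a = sin((1−f)δ)/sin δ ≈ 0.810, b = sin(fδ)/sin δ ≈ 0.207.
p = a·p₁ + b·p₂ ≈ (0.580, 0.409, 0.705); φ = arcsin(p_z) ≈ 44.82°, λ = atan2(p_y, p_x) ≈ 35.17°.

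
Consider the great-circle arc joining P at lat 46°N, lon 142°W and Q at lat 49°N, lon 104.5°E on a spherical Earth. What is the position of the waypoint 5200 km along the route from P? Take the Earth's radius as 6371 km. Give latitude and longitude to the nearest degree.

Write both endpoints as unit vectors p₁, p₂ with components (cos φ cos λ, cos φ sin λ, sin φ).
The central angle between the endpoints is δ = arccos(p₁·p₂) ≈ 1.201 rad (68.8°). The total great-circle distance is δ·R ≈ 1.201 × 6371 ≈ 7653 km, so the target fraction is f = 5200/7653 ≈ 0.679.
Interpolate at f ≈ 0.679 with slerp weights a = sin((1−f)δ)/sin δ ≈ 0.403, b = sin(fδ)/sin δ ≈ 0.781.
p = a·p₁ + b·p₂ ≈ (-0.349, 0.324, 0.879); φ = arcsin(p_z) ≈ 61.57°, λ = atan2(p_y, p_x) ≈ 137.12°.

≈ lat 62°N, lon 137°E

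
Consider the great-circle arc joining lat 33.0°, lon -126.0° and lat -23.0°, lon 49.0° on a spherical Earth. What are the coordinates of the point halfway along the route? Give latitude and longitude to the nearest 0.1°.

Write both endpoints as unit vectors p₁, p₂ with components (cos φ cos λ, cos φ sin λ, sin φ).
The central angle between the endpoints is δ = arccos(p₁·p₂) ≈ 2.951 rad (169.1°).
Interpolate at f = 1/2 with slerp weights a = sin((1−f)δ)/sin δ ≈ 5.252, b = sin(fδ)/sin δ ≈ 5.252.
p = a·p₁ + b·p₂ ≈ (0.583, 0.085, 0.808); φ = arcsin(p_z) ≈ 53.93°, λ = atan2(p_y, p_x) ≈ 8.31°.

≈ lat 53.9°, lon 8.3°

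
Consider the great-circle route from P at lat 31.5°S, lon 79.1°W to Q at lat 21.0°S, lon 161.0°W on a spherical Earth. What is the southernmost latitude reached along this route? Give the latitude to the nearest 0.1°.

≈ 34.3°S

The great circle lies in the plane with unit normal n̂ = (p₁ × p₂)/|p₁ × p₂|.
Here n̂_z ≈ -0.826; the vertex latitude is φ_max = arccos|n̂_z| ≈ 34.3°.
Check via Clairaut: cos φ_max = |cos φ₁| · sin C = cos(31.5°)·sin(104.4°) ≈ 0.826, again giving ≈ 34.3°.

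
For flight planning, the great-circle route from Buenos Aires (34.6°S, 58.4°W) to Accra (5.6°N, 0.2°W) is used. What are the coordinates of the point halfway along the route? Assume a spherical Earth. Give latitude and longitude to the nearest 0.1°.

≈ 16.5°S, 26.3°W

From cos δ = sin φ₁ sin φ₂ + cos φ₁ cos φ₂ cos Δλ, the central angle is δ ≈ 1.185 rad (67.9°).
Interpolate at f = 1/2 with slerp weights a = sin((1−f)δ)/sin δ ≈ 0.603, b = sin(fδ)/sin δ ≈ 0.603.
p = a·p₁ + b·p₂ ≈ (0.860, -0.425, -0.283); φ = arcsin(p_z) ≈ -16.47°, λ = atan2(p_y, p_x) ≈ -26.28°.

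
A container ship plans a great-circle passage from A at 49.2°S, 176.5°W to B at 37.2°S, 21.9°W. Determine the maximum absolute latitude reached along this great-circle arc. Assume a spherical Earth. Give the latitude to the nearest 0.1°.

The great circle lies in the plane with unit normal n̂ = (p₁ × p₂)/|p₁ × p₂|.
Here n̂_z ≈ +0.223; the vertex latitude is φ_max = arccos|n̂_z| ≈ 77.1°.
Check via Clairaut: cos φ_max = |cos φ₁| · sin C = cos(49.2°)·sin(160.0°) ≈ 0.223, again giving ≈ 77.1°.

≈ 77.1°S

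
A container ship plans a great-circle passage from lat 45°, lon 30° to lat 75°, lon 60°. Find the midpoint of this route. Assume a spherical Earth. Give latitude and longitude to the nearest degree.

≈ lat 61°, lon 38°

Convert each endpoint to a unit vector on the sphere (x = cos φ cos λ, y = cos φ sin λ, z = sin φ).
The central angle between the endpoints is δ = arccos(p₁·p₂) ≈ 0.571 rad (32.7°).
Interpolate at f = 1/2 with slerp weights a = sin((1−f)δ)/sin δ ≈ 0.521, b = sin(fδ)/sin δ ≈ 0.521.
p = a·p₁ + b·p₂ ≈ (0.387, 0.301, 0.872); φ = arcsin(p_z) ≈ 60.67°, λ = atan2(p_y, p_x) ≈ 37.91°.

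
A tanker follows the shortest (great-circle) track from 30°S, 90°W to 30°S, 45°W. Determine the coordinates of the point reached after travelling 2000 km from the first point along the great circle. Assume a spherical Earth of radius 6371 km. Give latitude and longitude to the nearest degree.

Write both endpoints as unit vectors p₁, p₂ with components (cos φ cos λ, cos φ sin λ, sin φ).
The central angle between the endpoints is δ = arccos(p₁·p₂) ≈ 0.676 rad (38.7°). The total great-circle distance is δ·R ≈ 0.676 × 6371 ≈ 4304 km, so the target fraction is f = 2000/4304 ≈ 0.465.
Interpolate at f ≈ 0.465 with slerp weights a = sin((1−f)δ)/sin δ ≈ 0.566, b = sin(fδ)/sin δ ≈ 0.494.
p = a·p₁ + b·p₂ ≈ (0.302, -0.792, -0.530); φ = arcsin(p_z) ≈ -31.99°, λ = atan2(p_y, p_x) ≈ -69.11°.

≈ 32°S, 69°W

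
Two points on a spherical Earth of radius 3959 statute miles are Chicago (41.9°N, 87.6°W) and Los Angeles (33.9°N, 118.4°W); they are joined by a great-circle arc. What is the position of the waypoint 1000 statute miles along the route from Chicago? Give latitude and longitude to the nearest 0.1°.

≈ 38.3°N, 106.0°W

Write both endpoints as unit vectors p₁, p₂ with components (cos φ cos λ, cos φ sin λ, sin φ).
The central angle between the endpoints is δ = arccos(p₁·p₂) ≈ 0.444 rad (25.4°). The total great-circle distance is δ·R ≈ 0.444 × 3959 ≈ 1757 mi, so the target fraction is f = 1000/1757 ≈ 0.569.
Interpolate at f ≈ 0.569 with slerp weights a = sin((1−f)δ)/sin δ ≈ 0.443, b = sin(fδ)/sin δ ≈ 0.582.
p = a·p₁ + b·p₂ ≈ (-0.216, -0.754, 0.620); φ = arcsin(p_z) ≈ 38.33°, λ = atan2(p_y, p_x) ≈ -105.98°.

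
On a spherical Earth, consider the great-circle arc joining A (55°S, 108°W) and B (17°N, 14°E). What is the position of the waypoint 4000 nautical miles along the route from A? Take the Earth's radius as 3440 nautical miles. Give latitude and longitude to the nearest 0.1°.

≈ (28.6°S, 18.5°W)

Write both endpoints as unit vectors p₁, p₂ with components (cos φ cos λ, cos φ sin λ, sin φ).
The central angle between the endpoints is δ = arccos(p₁·p₂) ≈ 2.130 rad (122.0°). The total great-circle distance is δ·R ≈ 2.130 × 3440 ≈ 7326 nmi, so the target fraction is f = 4000/7326 ≈ 0.546.
Interpolate at f ≈ 0.546 with slerp weights a = sin((1−f)δ)/sin δ ≈ 0.971, b = sin(fδ)/sin δ ≈ 1.083.
p = a·p₁ + b·p₂ ≈ (0.832, -0.279, -0.479); φ = arcsin(p_z) ≈ -28.60°, λ = atan2(p_y, p_x) ≈ -18.53°.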